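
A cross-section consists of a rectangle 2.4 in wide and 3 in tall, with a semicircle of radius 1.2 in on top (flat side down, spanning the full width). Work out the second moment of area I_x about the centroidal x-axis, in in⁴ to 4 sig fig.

Break the section into simple shapes (no overlaps), measuring from the bottom-left corner of the bounding box.
Rectangular body: 2.4 × 3, A = 7.2 in², y = 1.5 in, Ī = 5.4 in⁴.
Semicircular cap: semicircle r = 1.2, A = 2.26195 in², y = 3.5093 in, Ī = 0.227592 in⁴.
Centroid: ȳ = ΣA·y / ΣA = 1.98034 in.
Transfer each piece to the centroidal x-axis using Ī + A·d² with d = y − 1.98034:
  rectangular body: d = -0.480337 in → contributes +7.06121 in⁴
  semicircular cap: d = 1.52896 in → contributes +5.51538 in⁴
Total I = 12.5766 in⁴.

I_x ≈ 12.58 in⁴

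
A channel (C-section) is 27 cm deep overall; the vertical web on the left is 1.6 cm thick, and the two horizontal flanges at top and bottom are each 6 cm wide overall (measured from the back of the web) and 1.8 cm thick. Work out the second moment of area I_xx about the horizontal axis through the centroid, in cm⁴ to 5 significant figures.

I_xx ≈ 5143.4 cm⁴

Split into non-overlapping primitives; take the origin at the lower-left of the bounding box.
Web: 1.6 × 27, A = 43.2 cm², y = 13.5 cm, Ī = 2624.4 cm⁴.
Top flange (beyond web): 4.4 × 1.8, A = 7.92 cm², y = 26.1 cm, Ī = 2.1384 cm⁴.
Bottom flange (beyond web): 4.4 × 1.8, A = 7.92 cm², y = 0.9 cm, Ī = 2.1384 cm⁴.
By symmetry the centroid is at mid-height, ȳ = 13.5 cm.
Transfer each piece to the horizontal axis through the centroid using Ī + A·d² with d = y − 13.5:
  web: d = 0 cm → contributes +2624.4 cm⁴
  top flange (beyond web): d = 12.6 cm → contributes +1259.518 cm⁴
  bottom flange (beyond web): d = -12.6 cm → contributes +1259.518 cm⁴
Total I = 5143.435 cm⁴.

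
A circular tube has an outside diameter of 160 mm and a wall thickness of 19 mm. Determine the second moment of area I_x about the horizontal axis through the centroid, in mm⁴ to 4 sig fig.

Break the section into simple shapes (no overlaps), measuring from the bottom-left corner of the bounding box.
Outer circle: ⌀160, A = 20106.2 mm², y = 80 mm, Ī = 32 169 909 mm⁴.
Bore (subtracted): ⌀122, A = 11689.9 mm², y = 80 mm, Ī = 10 874 498 mm⁴.
By symmetry the centroid is at mid-height, ȳ = 80 mm.
All pieces are centred on the horizontal axis through the centroid, so I = ΣĪ (holes subtracted) = 21 295 411 mm⁴.

I_x ≈ 2.130 × 10⁷ mm⁴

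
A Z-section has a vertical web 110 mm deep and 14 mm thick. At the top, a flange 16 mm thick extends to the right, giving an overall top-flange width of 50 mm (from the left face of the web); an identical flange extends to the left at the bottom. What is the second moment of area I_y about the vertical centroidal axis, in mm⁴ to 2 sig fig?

Break the section into simple shapes (no overlaps), measuring from the bottom-left corner of the bounding box.
Web: 14 × 110, A = 1 540 mm², x = 43 mm, Ī = 25 153 mm⁴.
Top flange (beyond web): 36 × 16, A = 576 mm², x = 68 mm, Ī = 62 208 mm⁴.
Bottom flange (beyond web): 36 × 16, A = 576 mm², x = 18 mm, Ī = 62 208 mm⁴.
Centroid: x̄ = ΣA·x / ΣA = 43 mm.
Transfer each piece to the vertical centroidal axis using Ī + A·d² with d = x − 43:
  web: d = 0 mm → contributes +25 153 mm⁴
  top flange (beyond web): d = 25 mm → contributes +422 208 mm⁴
  bottom flange (beyond web): d = -25 mm → contributes +422 208 mm⁴
Total I = 869 569 mm⁴.

I_y ≈ 8.7 × 10⁵ mm⁴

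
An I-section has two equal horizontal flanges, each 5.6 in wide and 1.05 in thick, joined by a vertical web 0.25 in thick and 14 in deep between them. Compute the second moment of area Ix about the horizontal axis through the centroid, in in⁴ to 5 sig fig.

Split into non-overlapping primitives; take the origin at the lower-left of the bounding box.
Bottom flange: 5.6 × 1.05, A = 5.88 in², y = 0.525 in, Ī = 0.540225 in⁴.
Web: 0.25 × 14, A = 3.5 in², y = 8.05 in, Ī = 57.16667 in⁴.
Top flange: 5.6 × 1.05, A = 5.88 in², y = 15.575 in, Ī = 0.540225 in⁴.
By symmetry the centroid is at mid-height, ȳ = 8.05 in.
Transfer each piece to the horizontal axis through the centroid using Ī + A·d² with d = y − 8.05:
  bottom flange: d = -7.525 in → contributes +333.4989 in⁴
  web: d = 0 in → contributes +57.16667 in⁴
  top flange: d = 7.525 in → contributes +333.4989 in⁴
Total I = 724.1645 in⁴.

Ix ≈ 724.16 in⁴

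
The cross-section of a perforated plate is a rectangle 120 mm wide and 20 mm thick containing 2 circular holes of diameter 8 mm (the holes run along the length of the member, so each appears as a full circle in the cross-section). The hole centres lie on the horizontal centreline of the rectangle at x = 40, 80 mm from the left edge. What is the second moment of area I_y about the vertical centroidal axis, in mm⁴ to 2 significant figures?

Treat the section as a set of non-overlapping primitives; coordinates are from the bounding-box lower-left.
Plate: 120 × 20, A = 2 400 mm², x = 60 mm, Ī = 2 880 000 mm⁴.
Hole 1 (subtracted): ⌀8, A = 50.27 mm², x = 40 mm, Ī = 201.1 mm⁴.
Hole 2 (subtracted): ⌀8, A = 50.27 mm², x = 80 mm, Ī = 201.1 mm⁴.
By symmetry the centroid is at mid-width, x̄ = 60 mm.
Transfer each piece to the vertical centroidal axis using Ī + A·d² with d = x − 60:
  plate: d = 0 mm → contributes +2 880 000 mm⁴
  hole 1: d = -20 mm → contributes −20 307 mm⁴
  hole 2: d = 20 mm → contributes −20 307 mm⁴
Total I = 2 839 385 mm⁴.

I_y ≈ 2.8 × 10⁶ mm⁴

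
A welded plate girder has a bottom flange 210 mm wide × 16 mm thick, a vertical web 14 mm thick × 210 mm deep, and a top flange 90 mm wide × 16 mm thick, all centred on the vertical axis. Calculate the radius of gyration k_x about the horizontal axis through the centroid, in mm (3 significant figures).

Split into non-overlapping primitives; take the origin at the lower-left of the bounding box.
Bottom plate: 210 × 16, A = 3 360 mm², y = 8 mm, Ī = 71 680 mm⁴.
Web plate: 14 × 210, A = 2 940 mm², y = 121 mm, Ī = 10 804 500 mm⁴.
Top plate: 90 × 16, A = 1 440 mm², y = 234 mm, Ī = 30 720 mm⁴.
Centroid: ȳ = ΣA·y / ΣA = 92.969 mm.
Transfer each piece to the horizontal axis through the centroid using Ī + A·d² with d = y − 92.969:
  bottom plate: d = -84.969 mm → contributes +24 329 972 mm⁴
  web plate: d = 28.031 mm → contributes +13 114 568 mm⁴
  top plate: d = 141.03 mm → contributes +28 671 953 mm⁴
Total I = 66 116 493 mm⁴.
Radius of gyration: k = √(I/A) = √(66 116 493 / 7 740) = 92.424 mm.

k_x ≈ 92.4 mm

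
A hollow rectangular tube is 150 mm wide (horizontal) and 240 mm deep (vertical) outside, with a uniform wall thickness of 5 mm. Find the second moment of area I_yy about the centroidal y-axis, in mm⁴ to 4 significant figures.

Split into non-overlapping primitives; take the origin at the lower-left of the bounding box.
Outer rectangle: 150 × 240, A = 36 000 mm², x = 75 mm, Ī = 67 500 000 mm⁴.
Inner void (subtracted): 140 × 230, A = 32 200 mm², x = 75 mm, Ī = 52 593 333 mm⁴.
By symmetry the centroid is at mid-width, x̄ = 75 mm.
All pieces are centred on the centroidal y-axis, so I = ΣĪ (holes subtracted) = 14 906 667 mm⁴.

I_yy ≈ 1.491 × 10⁷ mm⁴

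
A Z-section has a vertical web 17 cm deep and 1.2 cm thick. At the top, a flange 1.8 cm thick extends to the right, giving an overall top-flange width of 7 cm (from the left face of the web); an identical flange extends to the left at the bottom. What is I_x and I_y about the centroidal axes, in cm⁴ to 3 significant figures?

Decompose the section into non-overlapping parts with the origin at the bottom-left of its bounding rectangle.
Web: 1.2 × 17, A = 20.4 cm², y = 8.5 cm, Ī = 491.3 cm⁴.
Top flange (beyond web): 5.8 × 1.8, A = 10.44 cm², y = 16.1 cm, Ī = 2.8188 cm⁴.
Bottom flange (beyond web): 5.8 × 1.8, A = 10.44 cm², y = 0.9 cm, Ī = 2.8188 cm⁴.
Centroid: ȳ = ΣA·y / ΣA = 8.5 cm.
Transfer each piece to the centroidal x-axis using Ī + A·d² with d = y − 8.5:
  web: d = 0 cm → contributes +491.3 cm⁴
  top flange (beyond web): d = 7.6 cm → contributes +605.83 cm⁴
  bottom flange (beyond web): d = -7.6 cm → contributes +605.83 cm⁴
Total I = 1 703 cm⁴.
For the y-axis: x̄ = 6.4 cm.
Repeating about the centroidal y-axis gives I_y = 316.76 cm⁴.

I_x ≈ 1700 cm⁴, I_y ≈ 317 cm⁴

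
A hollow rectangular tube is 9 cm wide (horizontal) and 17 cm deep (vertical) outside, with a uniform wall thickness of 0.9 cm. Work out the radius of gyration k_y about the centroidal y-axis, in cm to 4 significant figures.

k_y ≈ 3.585 cm

Break the section into simple shapes (no overlaps), measuring from the bottom-left corner of the bounding box.
Outer rectangle: 9 × 17, A = 153 cm², x = 4.5 cm, Ī = 1032.75 cm⁴.
Inner void (subtracted): 7.2 × 15.2, A = 109.44 cm², x = 4.5 cm, Ī = 472.781 cm⁴.
By symmetry the centroid is at mid-width, x̄ = 4.5 cm.
All pieces are centred on the centroidal y-axis, so I = ΣĪ (holes subtracted) = 559.969 cm⁴.
Radius of gyration: k = √(I/A) = √(559.969 / 43.56) = 3.5854 cm.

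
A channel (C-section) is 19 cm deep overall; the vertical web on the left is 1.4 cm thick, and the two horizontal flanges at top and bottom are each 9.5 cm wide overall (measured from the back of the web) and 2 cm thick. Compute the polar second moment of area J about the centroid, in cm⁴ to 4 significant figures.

Break the section into simple shapes (no overlaps), measuring from the bottom-left corner of the bounding box.
Web: 1.4 × 19, A = 26.6 cm², y = 9.5 cm, Ī = 800.217 cm⁴.
Top flange (beyond web): 8.1 × 2, A = 16.2 cm², y = 18 cm, Ī = 5.4 cm⁴.
Bottom flange (beyond web): 8.1 × 2, A = 16.2 cm², y = 1 cm, Ī = 5.4 cm⁴.
By symmetry the centroid is at mid-height, ȳ = 9.5 cm.
Transfer each piece to the centroidal x-axis using Ī + A·d² with d = y − 9.5:
  web: d = 0 cm → contributes +800.217 cm⁴
  top flange (beyond web): d = 8.5 cm → contributes +1175.85 cm⁴
  bottom flange (beyond web): d = -8.5 cm → contributes +1175.85 cm⁴
Total I = 3151.92 cm⁴.
For the y-axis: x̄ = 3.30847 cm.
Repeating about the centroidal y-axis gives I_y = 511.072 cm⁴.
Polar second moment: J = I_x + I_y = 3662.99 cm⁴.

J ≈ 3663 cm⁴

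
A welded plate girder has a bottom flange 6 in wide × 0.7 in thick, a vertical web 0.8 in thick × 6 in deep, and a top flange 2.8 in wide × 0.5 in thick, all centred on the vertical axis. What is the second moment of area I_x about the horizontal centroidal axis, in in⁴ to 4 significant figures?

I_x ≈ 67.81 in⁴

Split into non-overlapping primitives; take the origin at the lower-left of the bounding box.
Bottom plate: 6 × 0.7, A = 4.2 in², y = 0.35 in, Ī = 0.1715 in⁴.
Web plate: 0.8 × 6, A = 4.8 in², y = 3.7 in, Ī = 14.4 in⁴.
Top plate: 2.8 × 0.5, A = 1.4 in², y = 6.95 in, Ī = 0.0291667 in⁴.
Centroid: ȳ = ΣA·y / ΣA = 2.78462 in.
Transfer each piece to the horizontal centroidal axis using Ī + A·d² with d = y − 2.78462:
  bottom plate: d = -2.43462 in → contributes +25.0664 in⁴
  web plate: d = 0.915385 in → contributes +18.4221 in⁴
  top plate: d = 4.16538 in → contributes +24.3198 in⁴
Total I = 67.8082 in⁴.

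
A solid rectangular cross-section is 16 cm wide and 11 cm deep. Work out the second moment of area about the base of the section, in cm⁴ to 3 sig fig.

The section: 16 × 11, A = 176 cm², y = 5.5 cm, Ī = 1774.7 cm⁴.
Transfer it to the bottom edge using Ī + A·d² with d = y − 0:
  the section: d = 5.5 cm → contributes +7098.7 cm⁴
Total I = 7098.7 cm⁴.

I_base ≈ 7100 cm⁴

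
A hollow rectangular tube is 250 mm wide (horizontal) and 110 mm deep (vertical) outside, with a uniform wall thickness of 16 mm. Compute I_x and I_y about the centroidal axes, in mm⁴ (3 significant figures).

Split into non-overlapping primitives; take the origin at the lower-left of the bounding box.
Outer rectangle: 250 × 110, A = 27 500 mm², y = 55 mm, Ī = 27 729 167 mm⁴.
Inner void (subtracted): 218 × 78, A = 17 004 mm², y = 55 mm, Ī = 8 621 028 mm⁴.
By symmetry the centroid is at mid-height, ȳ = 55 mm.
All pieces are centred on the centroidal x-axis, so I = ΣĪ (holes subtracted) = 19 108 139 mm⁴.
Repeating about the centroidal y-axis gives I_y = 75 887 659 mm⁴.

I_x ≈ 1.91 × 10⁷ mm⁴, I_y ≈ 7.59 × 10⁷ mm⁴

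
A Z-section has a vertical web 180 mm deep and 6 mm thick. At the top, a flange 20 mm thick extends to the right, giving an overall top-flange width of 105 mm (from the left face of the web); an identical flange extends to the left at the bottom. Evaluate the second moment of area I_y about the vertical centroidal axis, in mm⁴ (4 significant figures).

Split into non-overlapping primitives; take the origin at the lower-left of the bounding box.
Web: 6 × 180, A = 1 080 mm², x = 102 mm, Ī = 3 240 mm⁴.
Top flange (beyond web): 99 × 20, A = 1 980 mm², x = 154.5 mm, Ī = 1 617 165 mm⁴.
Bottom flange (beyond web): 99 × 20, A = 1 980 mm², x = 49.5 mm, Ī = 1 617 165 mm⁴.
Centroid: x̄ = ΣA·x / ΣA = 102 mm.
Transfer each piece to the vertical centroidal axis using Ī + A·d² with d = x − 102:
  web: d = 0 mm → contributes +3 240 mm⁴
  top flange (beyond web): d = 52.5 mm → contributes +7 074 540 mm⁴
  bottom flange (beyond web): d = -52.5 mm → contributes +7 074 540 mm⁴
Total I = 14 152 320 mm⁴.

I_y ≈ 1.415 × 10⁷ mm⁴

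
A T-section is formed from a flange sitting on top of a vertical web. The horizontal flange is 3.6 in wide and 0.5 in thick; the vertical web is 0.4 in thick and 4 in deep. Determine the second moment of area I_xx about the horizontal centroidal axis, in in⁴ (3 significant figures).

Treat the section as a set of non-overlapping primitives; coordinates are from the bounding-box lower-left.
Flange: 3.6 × 0.5, A = 1.8 in², y = 4.25 in, Ī = 0.0375 in⁴.
Web: 0.4 × 4, A = 1.6 in², y = 2 in, Ī = 2.1333 in⁴.
Centroid: ȳ = ΣA·y / ΣA = 3.1912 in.
Transfer each piece to the horizontal centroidal axis using Ī + A·d² with d = y − 3.1912:
  flange: d = 1.0588 in → contributes +2.0555 in⁴
  web: d = -1.1912 in → contributes +4.4036 in⁴
Total I = 6.4591 in⁴.

I_xx ≈ 6.46 in⁴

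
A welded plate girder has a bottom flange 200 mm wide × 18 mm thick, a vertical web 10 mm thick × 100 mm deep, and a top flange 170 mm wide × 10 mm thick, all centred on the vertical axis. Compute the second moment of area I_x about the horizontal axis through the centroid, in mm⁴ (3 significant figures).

Split into non-overlapping primitives; take the origin at the lower-left of the bounding box.
Bottom plate: 200 × 18, A = 3 600 mm², y = 9 mm, Ī = 97 200 mm⁴.
Web plate: 10 × 100, A = 1 000 mm², y = 68 mm, Ī = 833 333 mm⁴.
Top plate: 170 × 10, A = 1 700 mm², y = 123 mm, Ī = 14 167 mm⁴.
Centroid: ȳ = ΣA·y / ΣA = 49.127 mm.
Transfer each piece to the horizontal axis through the centroid using Ī + A·d² with d = y − 49.127:
  bottom plate: d = -40.127 mm → contributes +5 893 829 mm⁴
  web plate: d = 18.873 mm → contributes +1 189 524 mm⁴
  top plate: d = 73.873 mm → contributes +9 291 445 mm⁴
Total I = 16 374 798 mm⁴.

I_x ≈ 1.64 × 10⁷ mm⁴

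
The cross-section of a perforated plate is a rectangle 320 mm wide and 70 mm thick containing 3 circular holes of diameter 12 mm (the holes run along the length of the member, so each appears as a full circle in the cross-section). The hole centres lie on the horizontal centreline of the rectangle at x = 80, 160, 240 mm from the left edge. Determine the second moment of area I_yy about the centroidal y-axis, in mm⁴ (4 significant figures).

Split into non-overlapping primitives; take the origin at the lower-left of the bounding box.
Plate: 320 × 70, A = 22 400 mm², x = 160 mm, Ī = 191 146 667 mm⁴.
Hole 1 (subtracted): ⌀12, A = 113.097 mm², x = 80 mm, Ī = 1017.88 mm⁴.
Hole 2 (subtracted): ⌀12, A = 113.097 mm², x = 160 mm, Ī = 1017.88 mm⁴.
Hole 3 (subtracted): ⌀12, A = 113.097 mm², x = 240 mm, Ī = 1017.88 mm⁴.
By symmetry the centroid is at mid-width, x̄ = 160 mm.
Transfer each piece to the centroidal y-axis using Ī + A·d² with d = x − 160:
  plate: d = 0 mm → contributes +191 146 667 mm⁴
  hole 1: d = -80 mm → contributes −724 841 mm⁴
  hole 2: d = 0 mm → contributes −1017.88 mm⁴
  hole 3: d = 80 mm → contributes −724 841 mm⁴
Total I = 189 695 967 mm⁴.

I_yy ≈ 1.897 × 10⁸ mm⁴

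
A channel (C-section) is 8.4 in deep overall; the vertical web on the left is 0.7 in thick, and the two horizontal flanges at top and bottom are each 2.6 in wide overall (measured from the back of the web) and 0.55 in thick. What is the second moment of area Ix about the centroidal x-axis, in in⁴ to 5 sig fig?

Ix ≈ 66.825 in⁴

Decompose the section into non-overlapping parts with the origin at the bottom-left of its bounding rectangle.
Web: 0.7 × 8.4, A = 5.88 in², y = 4.2 in, Ī = 34.5744 in⁴.
Top flange (beyond web): 1.9 × 0.55, A = 1.045 in², y = 8.125 in, Ī = 0.02634271 in⁴.
Bottom flange (beyond web): 1.9 × 0.55, A = 1.045 in², y = 0.275 in, Ī = 0.02634271 in⁴.
By symmetry the centroid is at mid-height, ȳ = 4.2 in.
Transfer each piece to the centroidal x-axis using Ī + A·d² with d = y − 4.2:
  web: d = 0 in → contributes +34.5744 in⁴
  top flange (beyond web): d = 3.925 in → contributes +16.12522 in⁴
  bottom flange (beyond web): d = -3.925 in → contributes +16.12522 in⁴
Total I = 66.82484 in⁴.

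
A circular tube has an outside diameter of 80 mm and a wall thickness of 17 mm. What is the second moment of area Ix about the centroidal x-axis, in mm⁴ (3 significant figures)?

Break the section into simple shapes (no overlaps), measuring from the bottom-left corner of the bounding box.
Outer circle: ⌀80, A = 5026.5 mm², y = 40 mm, Ī = 2 010 619 mm⁴.
Bore (subtracted): ⌀46, A = 1661.9 mm², y = 40 mm, Ī = 219 787 mm⁴.
By symmetry the centroid is at mid-height, ȳ = 40 mm.
All pieces are centred on the centroidal x-axis, so I = ΣĪ (holes subtracted) = 1 790 833 mm⁴.

Ix ≈ 1.79 × 10⁶ mm⁴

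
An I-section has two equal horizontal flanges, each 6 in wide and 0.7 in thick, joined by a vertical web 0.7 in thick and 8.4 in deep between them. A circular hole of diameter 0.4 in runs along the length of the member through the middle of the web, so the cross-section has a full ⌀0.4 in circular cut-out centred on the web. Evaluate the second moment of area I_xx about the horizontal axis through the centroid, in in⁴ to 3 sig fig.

Treat the section as a set of non-overlapping primitives; coordinates are from the bounding-box lower-left.
Bottom flange: 6 × 0.7, A = 4.2 in², y = 0.35 in, Ī = 0.1715 in⁴.
Web: 0.7 × 8.4, A = 5.88 in², y = 4.9 in, Ī = 34.574 in⁴.
Top flange: 6 × 0.7, A = 4.2 in², y = 9.45 in, Ī = 0.1715 in⁴.
Hole (subtracted): ⌀0.4, A = 0.12566 in², y = 4.9 in, Ī = 0.0012566 in⁴.
By symmetry the centroid is at mid-height, ȳ = 4.9 in.
Transfer each piece to the horizontal axis through the centroid using Ī + A·d² with d = y − 4.9:
  bottom flange: d = -4.55 in → contributes +87.122 in⁴
  web: d = 0 in → contributes +34.574 in⁴
  top flange: d = 4.55 in → contributes +87.122 in⁴
  hole: d = 0 in → contributes −0.0012566 in⁴
Total I = 208.82 in⁴.

I_xx ≈ 209 in⁴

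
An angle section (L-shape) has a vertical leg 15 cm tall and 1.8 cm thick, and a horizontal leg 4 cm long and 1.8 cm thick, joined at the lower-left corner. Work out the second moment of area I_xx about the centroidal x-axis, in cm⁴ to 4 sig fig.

I_xx ≈ 657.8 cm⁴

Treat the section as a set of non-overlapping primitives; coordinates are from the bounding-box lower-left.
Vertical leg: 1.8 × 15, A = 27 cm², y = 7.5 cm, Ī = 506.25 cm⁴.
Horizontal leg (remainder): 2.2 × 1.8, A = 3.96 cm², y = 0.9 cm, Ī = 1.0692 cm⁴.
Centroid: ȳ = ΣA·y / ΣA = 6.65581 cm.
Transfer each piece to the centroidal x-axis using Ī + A·d² with d = y − 6.65581:
  vertical leg: d = 0.844186 cm → contributes +525.492 cm⁴
  horizontal leg (remainder): d = -5.75581 cm → contributes +132.262 cm⁴
Total I = 657.753 cm⁴.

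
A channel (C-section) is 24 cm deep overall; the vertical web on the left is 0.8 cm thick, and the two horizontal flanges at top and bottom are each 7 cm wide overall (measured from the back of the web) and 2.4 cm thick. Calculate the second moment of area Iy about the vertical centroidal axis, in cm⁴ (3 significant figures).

Split into non-overlapping primitives; take the origin at the lower-left of the bounding box.
Web: 0.8 × 24, A = 19.2 cm², x = 0.4 cm, Ī = 1.024 cm⁴.
Top flange (beyond web): 6.2 × 2.4, A = 14.88 cm², x = 3.9 cm, Ī = 47.666 cm⁴.
Bottom flange (beyond web): 6.2 × 2.4, A = 14.88 cm², x = 3.9 cm, Ī = 47.666 cm⁴.
Centroid: x̄ = ΣA·x / ΣA = 2.5275 cm.
Transfer each piece to the vertical centroidal axis using Ī + A·d² with d = x − 2.5275:
  web: d = -2.1275 cm → contributes +87.924 cm⁴
  top flange (beyond web): d = 1.3725 cm → contributes +75.698 cm⁴
  bottom flange (beyond web): d = 1.3725 cm → contributes +75.698 cm⁴
Total I = 239.32 cm⁴.

Iy ≈ 239 cm⁴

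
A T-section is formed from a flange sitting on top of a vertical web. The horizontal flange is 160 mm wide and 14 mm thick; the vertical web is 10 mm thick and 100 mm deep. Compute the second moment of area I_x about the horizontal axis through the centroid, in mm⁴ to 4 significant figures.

Treat the section as a set of non-overlapping primitives; coordinates are from the bounding-box lower-left.
Flange: 160 × 14, A = 2 240 mm², y = 107 mm, Ī = 36586.7 mm⁴.
Web: 10 × 100, A = 1 000 mm², y = 50 mm, Ī = 833 333 mm⁴.
Centroid: ȳ = ΣA·y / ΣA = 89.4074 mm.
Transfer each piece to the horizontal axis through the centroid using Ī + A·d² with d = y − 89.4074:
  flange: d = 17.5926 mm → contributes +729 865 mm⁴
  web: d = -39.4074 mm → contributes +2 386 277 mm⁴
Total I = 3 116 142 mm⁴.

I_x ≈ 3.116 × 10⁶ mm⁴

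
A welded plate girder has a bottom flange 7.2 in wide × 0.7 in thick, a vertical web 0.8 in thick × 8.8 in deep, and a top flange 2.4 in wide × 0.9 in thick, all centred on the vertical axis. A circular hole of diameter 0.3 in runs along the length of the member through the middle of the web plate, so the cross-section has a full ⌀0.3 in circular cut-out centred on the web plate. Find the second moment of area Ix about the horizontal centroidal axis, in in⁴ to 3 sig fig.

Break the section into simple shapes (no overlaps), measuring from the bottom-left corner of the bounding box.
Bottom plate: 7.2 × 0.7, A = 5.04 in², y = 0.35 in, Ī = 0.2058 in⁴.
Web plate: 0.8 × 8.8, A = 7.04 in², y = 5.1 in, Ī = 45.431 in⁴.
Top plate: 2.4 × 0.9, A = 2.16 in², y = 9.95 in, Ī = 0.1458 in⁴.
Hole (subtracted): ⌀0.3, A = 0.070686 in², y = 5.1 in, Ī = 0.00039761 in⁴.
Centroid: ȳ = ΣA·y / ΣA = 4.1498 in.
Transfer each piece to the horizontal centroidal axis using Ī + A·d² with d = y − 4.1498:
  bottom plate: d = -3.7998 in → contributes +72.975 in⁴
  web plate: d = 0.95022 in → contributes +51.788 in⁴
  top plate: d = 5.8002 in → contributes +72.814 in⁴
  hole: d = 0.95022 in → contributes −0.064221 in⁴
Total I = 197.51 in⁴.

Ix ≈ 198 in⁴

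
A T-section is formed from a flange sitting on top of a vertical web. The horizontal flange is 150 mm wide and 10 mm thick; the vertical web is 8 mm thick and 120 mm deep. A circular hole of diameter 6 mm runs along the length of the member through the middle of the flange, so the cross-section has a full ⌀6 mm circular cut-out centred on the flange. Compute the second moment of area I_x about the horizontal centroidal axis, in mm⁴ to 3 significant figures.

Decompose the section into non-overlapping parts with the origin at the bottom-left of its bounding rectangle.
Flange: 150 × 10, A = 1 500 mm², y = 125 mm, Ī = 12 500 mm⁴.
Web: 8 × 120, A = 960 mm², y = 60 mm, Ī = 1 152 000 mm⁴.
Hole (subtracted): ⌀6, A = 28.274 mm², y = 125 mm, Ī = 63.617 mm⁴.
Centroid: ȳ = ΣA·y / ΣA = 99.339 mm.
Transfer each piece to the horizontal centroidal axis using Ī + A·d² with d = y − 99.339:
  flange: d = 25.661 mm → contributes +1 000 214 mm⁴
  web: d = -39.339 mm → contributes +2 637 671 mm⁴
  hole: d = 25.661 mm → contributes −18 682 mm⁴
Total I = 3 619 203 mm⁴.

I_x ≈ 3.62 × 10⁶ mm⁴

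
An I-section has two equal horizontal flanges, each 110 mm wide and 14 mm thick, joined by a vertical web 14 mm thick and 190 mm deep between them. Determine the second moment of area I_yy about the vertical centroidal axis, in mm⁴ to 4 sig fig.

I_yy ≈ 3.149 × 10⁶ mm⁴

Treat the section as a set of non-overlapping primitives; coordinates are from the bounding-box lower-left.
Bottom flange: 110 × 14, A = 1 540 mm², x = 55 mm, Ī = 1 552 833 mm⁴.
Web: 14 × 190, A = 2 660 mm², x = 55 mm, Ī = 43446.7 mm⁴.
Top flange: 110 × 14, A = 1 540 mm², x = 55 mm, Ī = 1 552 833 mm⁴.
By symmetry the centroid is at mid-width, x̄ = 55 mm.
All pieces are centred on the vertical centroidal axis, so I = ΣĪ = 3 149 113 mm⁴.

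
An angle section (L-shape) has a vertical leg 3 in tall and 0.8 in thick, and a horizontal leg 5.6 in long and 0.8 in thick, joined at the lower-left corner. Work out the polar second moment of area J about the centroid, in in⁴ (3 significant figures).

J ≈ 22.9 in⁴

Split into non-overlapping primitives; take the origin at the lower-left of the bounding box.
Vertical leg: 0.8 × 3, A = 2.4 in², y = 1.5 in, Ī = 1.8 in⁴.
Horizontal leg (remainder): 4.8 × 0.8, A = 3.84 in², y = 0.4 in, Ī = 0.2048 in⁴.
Centroid: ȳ = ΣA·y / ΣA = 0.82308 in.
Transfer each piece to the centroidal x-axis using Ī + A·d² with d = y − 0.82308:
  vertical leg: d = 0.67692 in → contributes +2.8997 in⁴
  horizontal leg (remainder): d = -0.42308 in → contributes +0.89214 in⁴
Total I = 3.7919 in⁴.
For the y-axis: x̄ = 2.1231 in.
Repeating about the centroidal y-axis gives I_y = 19.08 in⁴.
Polar second moment: J = I_x + I_y = 22.872 in⁴.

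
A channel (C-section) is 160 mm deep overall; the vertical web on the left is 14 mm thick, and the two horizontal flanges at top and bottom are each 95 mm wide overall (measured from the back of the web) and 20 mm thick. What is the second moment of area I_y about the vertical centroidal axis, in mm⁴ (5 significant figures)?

I_y ≈ 4.7962 × 10⁶ mm⁴

Split into non-overlapping primitives; take the origin at the lower-left of the bounding box.
Web: 14 × 160, A = 2 240 mm², x = 7 mm, Ī = 36586.67 mm⁴.
Top flange (beyond web): 81 × 20, A = 1 620 mm², x = 54.5 mm, Ī = 885 735 mm⁴.
Bottom flange (beyond web): 81 × 20, A = 1 620 mm², x = 54.5 mm, Ī = 885 735 mm⁴.
Centroid: x̄ = ΣA·x / ΣA = 35.08394 mm.
Transfer each piece to the vertical centroidal axis using Ī + A·d² with d = x − 35.08394:
  web: d = -28.08394 mm → contributes +1 803 292 mm⁴
  top flange (beyond web): d = 19.41606 mm → contributes +1 496 448 mm⁴
  bottom flange (beyond web): d = 19.41606 mm → contributes +1 496 448 mm⁴
Total I = 4 796 188 mm⁴.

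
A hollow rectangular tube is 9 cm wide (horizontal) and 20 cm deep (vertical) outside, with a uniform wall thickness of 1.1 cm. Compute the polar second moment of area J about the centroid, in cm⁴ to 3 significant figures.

J ≈ 3550 cm⁴

Treat the section as a set of non-overlapping primitives; coordinates are from the bounding-box lower-left.
Outer rectangle: 9 × 20, A = 180 cm², y = 10 cm, Ī = 6 000 cm⁴.
Inner void (subtracted): 6.8 × 17.8, A = 121.04 cm², y = 10 cm, Ī = 3195.9 cm⁴.
By symmetry the centroid is at mid-height, ȳ = 10 cm.
All pieces are centred on the centroidal x-axis, so I = ΣĪ (holes subtracted) = 2804.1 cm⁴.
Repeating about the centroidal y-axis gives I_y = 748.59 cm⁴.
Polar second moment: J = I_x + I_y = 3552.7 cm⁴.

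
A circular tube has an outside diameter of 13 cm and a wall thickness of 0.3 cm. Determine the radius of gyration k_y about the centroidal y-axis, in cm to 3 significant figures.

Treat the section as a set of non-overlapping primitives; coordinates are from the bounding-box lower-left.
Outer circle: ⌀13, A = 132.73 cm², x = 6.5 cm, Ī = 1 402 cm⁴.
Bore (subtracted): ⌀12.4, A = 120.76 cm², x = 6.5 cm, Ī = 1160.5 cm⁴.
By symmetry the centroid is at mid-width, x̄ = 6.5 cm.
All pieces are centred on the centroidal y-axis, so I = ΣĪ (holes subtracted) = 241.45 cm⁴.
Radius of gyration: k = √(I/A) = √(241.45 / 11.969) = 4.4914 cm.

k_y ≈ 4.49 cm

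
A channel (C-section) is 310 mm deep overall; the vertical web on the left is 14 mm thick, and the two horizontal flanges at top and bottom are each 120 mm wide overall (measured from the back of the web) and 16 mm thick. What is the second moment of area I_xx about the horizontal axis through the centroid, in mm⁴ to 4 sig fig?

Split into non-overlapping primitives; take the origin at the lower-left of the bounding box.
Web: 14 × 310, A = 4 340 mm², y = 155 mm, Ī = 34 756 167 mm⁴.
Top flange (beyond web): 106 × 16, A = 1 696 mm², y = 302 mm, Ī = 36181.3 mm⁴.
Bottom flange (beyond web): 106 × 16, A = 1 696 mm², y = 8 mm, Ī = 36181.3 mm⁴.
By symmetry the centroid is at mid-height, ȳ = 155 mm.
Transfer each piece to the horizontal axis through the centroid using Ī + A·d² with d = y − 155:
  web: d = 0 mm → contributes +34 756 167 mm⁴
  top flange (beyond web): d = 147 mm → contributes +36 685 045 mm⁴
  bottom flange (beyond web): d = -147 mm → contributes +36 685 045 mm⁴
Total I = 108 126 257 mm⁴.

I_xx ≈ 1.081 × 10⁸ mm⁴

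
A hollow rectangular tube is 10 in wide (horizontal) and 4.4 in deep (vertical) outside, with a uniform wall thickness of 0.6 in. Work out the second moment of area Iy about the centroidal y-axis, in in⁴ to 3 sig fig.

Break the section into simple shapes (no overlaps), measuring from the bottom-left corner of the bounding box.
Outer rectangle: 10 × 4.4, A = 44 in², x = 5 in, Ī = 366.67 in⁴.
Inner void (subtracted): 8.8 × 3.2, A = 28.16 in², x = 5 in, Ī = 181.73 in⁴.
By symmetry the centroid is at mid-width, x̄ = 5 in.
All pieces are centred on the centroidal y-axis, so I = ΣĪ (holes subtracted) = 184.94 in⁴.

Iy ≈ 185 in⁴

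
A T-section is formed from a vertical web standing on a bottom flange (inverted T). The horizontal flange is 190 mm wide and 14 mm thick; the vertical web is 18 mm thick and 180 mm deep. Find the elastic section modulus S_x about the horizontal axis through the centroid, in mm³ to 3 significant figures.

Break the section into simple shapes (no overlaps), measuring from the bottom-left corner of the bounding box.
Flange: 190 × 14, A = 2 660 mm², y = 7 mm, Ī = 43 447 mm⁴.
Web: 18 × 180, A = 3 240 mm², y = 104 mm, Ī = 8 748 000 mm⁴.
Centroid: ȳ = ΣA·y / ΣA = 60.268 mm.
Transfer each piece to the horizontal axis through the centroid using Ī + A·d² with d = y − 60.268:
  flange: d = -53.268 mm → contributes +7 591 085 mm⁴
  web: d = 43.732 mm → contributes +14 944 518 mm⁴
Total I = 22 535 604 mm⁴.
Extreme fibre distance c = 133.73 mm; S = I/c = 168 513 mm³.

S_x ≈ 1.69 × 10⁵ mm³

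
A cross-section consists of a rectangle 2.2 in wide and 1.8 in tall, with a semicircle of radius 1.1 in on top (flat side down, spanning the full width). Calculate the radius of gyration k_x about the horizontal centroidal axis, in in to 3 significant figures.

Split into non-overlapping primitives; take the origin at the lower-left of the bounding box.
Rectangular body: 2.2 × 1.8, A = 3.96 in², y = 0.9 in, Ī = 1.0692 in⁴.
Semicircular cap: semicircle r = 1.1, A = 1.9007 in², y = 2.2669 in, Ī = 0.1607 in⁴.
Centroid: ȳ = ΣA·y / ΣA = 1.3433 in.
Transfer each piece to the horizontal centroidal axis using Ī + A·d² with d = y − 1.3433:
  rectangular body: d = -0.44328 in → contributes +1.8473 in⁴
  semicircular cap: d = 0.92357 in → contributes +1.7819 in⁴
Total I = 3.6293 in⁴.
Radius of gyration: k = √(I/A) = √(3.6293 / 5.8607) = 0.78693 in.

k_x ≈ 0.787 in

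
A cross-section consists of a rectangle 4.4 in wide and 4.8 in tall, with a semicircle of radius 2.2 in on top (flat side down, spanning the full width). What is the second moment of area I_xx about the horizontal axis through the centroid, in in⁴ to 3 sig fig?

I_xx ≈ 105 in⁴

Decompose the section into non-overlapping parts with the origin at the bottom-left of its bounding rectangle.
Rectangular body: 4.4 × 4.8, A = 21.12 in², y = 2.4 in, Ī = 40.55 in⁴.
Semicircular cap: semicircle r = 2.2, A = 7.6027 in², y = 5.7337 in, Ī = 2.5711 in⁴.
Centroid: ȳ = ΣA·y / ΣA = 3.2824 in.
Transfer each piece to the horizontal axis through the centroid using Ī + A·d² with d = y − 3.2824:
  rectangular body: d = -0.88241 in → contributes +56.995 in⁴
  semicircular cap: d = 2.4513 in → contributes +48.255 in⁴
Total I = 105.25 in⁴.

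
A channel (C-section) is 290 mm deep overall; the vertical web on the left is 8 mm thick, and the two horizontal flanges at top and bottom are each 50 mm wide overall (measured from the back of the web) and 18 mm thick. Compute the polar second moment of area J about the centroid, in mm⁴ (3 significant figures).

Decompose the section into non-overlapping parts with the origin at the bottom-left of its bounding rectangle.
Web: 8 × 290, A = 2 320 mm², y = 145 mm, Ī = 16 259 333 mm⁴.
Top flange (beyond web): 42 × 18, A = 756 mm², y = 281 mm, Ī = 20 412 mm⁴.
Bottom flange (beyond web): 42 × 18, A = 756 mm², y = 9 mm, Ī = 20 412 mm⁴.
By symmetry the centroid is at mid-height, ȳ = 145 mm.
Transfer each piece to the centroidal x-axis using Ī + A·d² with d = y − 145:
  web: d = 0 mm → contributes +16 259 333 mm⁴
  top flange (beyond web): d = 136 mm → contributes +14 003 388 mm⁴
  bottom flange (beyond web): d = -136 mm → contributes +14 003 388 mm⁴
Total I = 44 266 109 mm⁴.
For the y-axis: x̄ = 13.864 mm.
Repeating about the centroidal y-axis gives I_y = 806 767 mm⁴.
Polar second moment: J = I_x + I_y = 45 072 876 mm⁴.

J ≈ 4.51 × 10⁷ mm⁴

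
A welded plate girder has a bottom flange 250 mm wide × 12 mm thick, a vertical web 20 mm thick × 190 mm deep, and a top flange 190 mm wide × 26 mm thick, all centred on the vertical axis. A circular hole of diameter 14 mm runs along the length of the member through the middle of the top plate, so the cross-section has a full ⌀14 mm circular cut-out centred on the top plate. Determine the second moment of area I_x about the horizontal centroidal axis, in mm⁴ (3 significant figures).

I_x ≈ 9.42 × 10⁷ mm⁴

Break the section into simple shapes (no overlaps), measuring from the bottom-left corner of the bounding box.
Bottom plate: 250 × 12, A = 3 000 mm², y = 6 mm, Ī = 36 000 mm⁴.
Web plate: 20 × 190, A = 3 800 mm², y = 107 mm, Ī = 11 431 667 mm⁴.
Top plate: 190 × 26, A = 4 940 mm², y = 215 mm, Ī = 278 287 mm⁴.
Hole (subtracted): ⌀14, A = 153.94 mm², y = 215 mm, Ī = 1885.7 mm⁴.
Centroid: ȳ = ΣA·y / ΣA = 125.46 mm.
Transfer each piece to the horizontal centroidal axis using Ī + A·d² with d = y − 125.46:
  bottom plate: d = -119.46 mm → contributes +42 849 064 mm⁴
  web plate: d = -18.461 mm → contributes +12 726 792 mm⁴
  top plate: d = 89.539 mm → contributes +39 883 079 mm⁴
  hole: d = 89.539 mm → contributes −1 236 032 mm⁴
Total I = 94 222 903 mm⁴.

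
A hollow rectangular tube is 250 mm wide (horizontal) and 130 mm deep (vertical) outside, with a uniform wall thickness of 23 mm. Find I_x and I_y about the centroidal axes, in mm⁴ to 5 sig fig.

I_x ≈ 3.5695 × 10⁷ mm⁴, I_y ≈ 1.0984 × 10⁸ mm⁴

Split into non-overlapping primitives; take the origin at the lower-left of the bounding box.
Outer rectangle: 250 × 130, A = 32 500 mm², y = 65 mm, Ī = 45 770 833 mm⁴.
Inner void (subtracted): 204 × 84, A = 17 136 mm², y = 65 mm, Ī = 10 075 968 mm⁴.
By symmetry the centroid is at mid-height, ȳ = 65 mm.
All pieces are centred on the centroidal x-axis, so I = ΣĪ (holes subtracted) = 35 694 865 mm⁴.
Repeating about the centroidal y-axis gives I_y = 109 843 185 mm⁴.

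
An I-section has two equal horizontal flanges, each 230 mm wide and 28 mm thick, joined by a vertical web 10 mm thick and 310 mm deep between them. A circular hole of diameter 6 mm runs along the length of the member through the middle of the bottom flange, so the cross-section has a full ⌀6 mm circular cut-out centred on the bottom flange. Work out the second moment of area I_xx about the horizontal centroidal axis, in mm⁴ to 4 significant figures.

Treat the section as a set of non-overlapping primitives; coordinates are from the bounding-box lower-left.
Bottom flange: 230 × 28, A = 6 440 mm², y = 14 mm, Ī = 420 747 mm⁴.
Web: 10 × 310, A = 3 100 mm², y = 183 mm, Ī = 24 825 833 mm⁴.
Top flange: 230 × 28, A = 6 440 mm², y = 352 mm, Ī = 420 747 mm⁴.
Hole (subtracted): ⌀6, A = 28.2743 mm², y = 14 mm, Ī = 63.6173 mm⁴.
Centroid: ȳ = ΣA·y / ΣA = 183.3 mm.
Transfer each piece to the horizontal centroidal axis using Ī + A·d² with d = y − 183.3:
  bottom flange: d = -169.3 mm → contributes +185 006 204 mm⁴
  web: d = -0.299551 mm → contributes +24 826 111 mm⁴
  top flange: d = 168.7 mm → contributes +183 702 125 mm⁴
  hole: d = -169.3 mm → contributes −810 472 mm⁴
Total I = 392 723 968 mm⁴.

I_xx ≈ 3.927 × 10⁸ mm⁴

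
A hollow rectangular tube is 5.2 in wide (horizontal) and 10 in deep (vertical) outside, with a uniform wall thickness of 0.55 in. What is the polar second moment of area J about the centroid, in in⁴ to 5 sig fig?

Decompose the section into non-overlapping parts with the origin at the bottom-left of its bounding rectangle.
Outer rectangle: 5.2 × 10, A = 52 in², y = 5 in, Ī = 433.3333 in⁴.
Inner void (subtracted): 4.1 × 8.9, A = 36.49 in², y = 5 in, Ī = 240.8644 in⁴.
By symmetry the centroid is at mid-height, ȳ = 5 in.
All pieces are centred on the centroidal x-axis, so I = ΣĪ (holes subtracted) = 192.4689 in⁴.
Repeating about the centroidal y-axis gives I_y = 66.05693 in⁴.
Polar second moment: J = I_x + I_y = 258.5259 in⁴.

J ≈ 258.53 in⁴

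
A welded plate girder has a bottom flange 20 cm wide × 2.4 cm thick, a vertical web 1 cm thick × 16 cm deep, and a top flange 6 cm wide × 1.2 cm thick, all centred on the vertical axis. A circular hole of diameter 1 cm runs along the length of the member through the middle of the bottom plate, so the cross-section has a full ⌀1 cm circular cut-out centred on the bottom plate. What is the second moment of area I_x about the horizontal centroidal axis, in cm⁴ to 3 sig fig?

I_x ≈ 2920 cm⁴

Break the section into simple shapes (no overlaps), measuring from the bottom-left corner of the bounding box.
Bottom plate: 20 × 2.4, A = 48 cm², y = 1.2 cm, Ī = 23.04 cm⁴.
Web plate: 1 × 16, A = 16 cm², y = 10.4 cm, Ī = 341.33 cm⁴.
Top plate: 6 × 1.2, A = 7.2 cm², y = 19 cm, Ī = 0.864 cm⁴.
Hole (subtracted): ⌀1, A = 0.7854 cm², y = 1.2 cm, Ī = 0.049087 cm⁴.
Centroid: ȳ = ΣA·y / ΣA = 5.1106 cm.
Transfer each piece to the horizontal centroidal axis using Ī + A·d² with d = y − 5.1106:
  bottom plate: d = -3.9106 cm → contributes +757.08 cm⁴
  web plate: d = 5.2894 cm → contributes +788.99 cm⁴
  top plate: d = 13.889 cm → contributes +1389.9 cm⁴
  hole: d = -3.9106 cm → contributes −12.06 cm⁴
Total I = 2923.9 cm⁴.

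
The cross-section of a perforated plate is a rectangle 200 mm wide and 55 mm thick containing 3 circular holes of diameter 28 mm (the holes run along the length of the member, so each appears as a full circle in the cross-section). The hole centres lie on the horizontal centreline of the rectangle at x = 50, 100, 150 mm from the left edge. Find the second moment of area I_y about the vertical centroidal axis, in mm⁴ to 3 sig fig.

Split into non-overlapping primitives; take the origin at the lower-left of the bounding box.
Plate: 200 × 55, A = 11 000 mm², x = 100 mm, Ī = 36 666 667 mm⁴.
Hole 1 (subtracted): ⌀28, A = 615.75 mm², x = 50 mm, Ī = 30 172 mm⁴.
Hole 2 (subtracted): ⌀28, A = 615.75 mm², x = 100 mm, Ī = 30 172 mm⁴.
Hole 3 (subtracted): ⌀28, A = 615.75 mm², x = 150 mm, Ī = 30 172 mm⁴.
By symmetry the centroid is at mid-width, x̄ = 100 mm.
Transfer each piece to the vertical centroidal axis using Ī + A·d² with d = x − 100:
  plate: d = 0 mm → contributes +36 666 667 mm⁴
  hole 1: d = -50 mm → contributes −1 569 552 mm⁴
  hole 2: d = 0 mm → contributes −30 172 mm⁴
  hole 3: d = 50 mm → contributes −1 569 552 mm⁴
Total I = 33 497 390 mm⁴.

I_y ≈ 3.35 × 10⁷ mm⁴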